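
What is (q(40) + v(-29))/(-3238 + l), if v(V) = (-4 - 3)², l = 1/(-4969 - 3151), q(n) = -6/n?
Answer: -396662/26292561 ≈ -0.015086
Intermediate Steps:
l = -1/8120 (l = 1/(-8120) = -1/8120 ≈ -0.00012315)
v(V) = 49 (v(V) = (-7)² = 49)
(q(40) + v(-29))/(-3238 + l) = (-6/40 + 49)/(-3238 - 1/8120) = (-6*1/40 + 49)/(-26292561/8120) = (-3/20 + 49)*(-8120/26292561) = (977/20)*(-8120/26292561) = -396662/26292561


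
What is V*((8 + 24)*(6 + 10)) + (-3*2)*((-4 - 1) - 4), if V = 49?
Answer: 25142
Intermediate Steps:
V*((8 + 24)*(6 + 10)) + (-3*2)*((-4 - 1) - 4) = 49*((8 + 24)*(6 + 10)) + (-3*2)*((-4 - 1) - 4) = 49*(32*16) - 6*(-5 - 4) = 49*512 - 6*(-9) = 25088 + 54 = 25142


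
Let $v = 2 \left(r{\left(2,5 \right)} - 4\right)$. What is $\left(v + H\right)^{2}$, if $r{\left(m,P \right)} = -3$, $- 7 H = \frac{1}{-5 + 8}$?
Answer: $\frac{87025}{441} \approx 197.34$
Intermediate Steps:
$H = - \frac{1}{21}$ ($H = - \frac{1}{7 \left(-5 + 8\right)} = - \frac{1}{7 \cdot 3} = \left(- \frac{1}{7}\right) \frac{1}{3} = - \frac{1}{21} \approx -0.047619$)
$v = -14$ ($v = 2 \left(-3 - 4\right) = 2 \left(-7\right) = -14$)
$\left(v + H\right)^{2} = \left(-14 - \frac{1}{21}\right)^{2} = \left(- \frac{295}{21}\right)^{2} = \frac{87025}{441}$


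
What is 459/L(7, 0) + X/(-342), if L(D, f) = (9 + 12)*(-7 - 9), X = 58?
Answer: -29411/19152 ≈ -1.5357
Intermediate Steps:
L(D, f) = -336 (L(D, f) = 21*(-16) = -336)
459/L(7, 0) + X/(-342) = 459/(-336) + 58/(-342) = 459*(-1/336) + 58*(-1/342) = -153/112 - 29/171 = -29411/19152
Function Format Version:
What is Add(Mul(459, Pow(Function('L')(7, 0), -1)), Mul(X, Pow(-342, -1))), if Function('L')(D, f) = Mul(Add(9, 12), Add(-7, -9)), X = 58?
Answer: Rational(-29411, 19152) ≈ -1.5357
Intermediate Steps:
Function('L')(D, f) = -336 (Function('L')(D, f) = Mul(21, -16) = -336)
Add(Mul(459, Pow(Function('L')(7, 0), -1)), Mul(X, Pow(-342, -1))) = Add(Mul(459, Pow(-336, -1)), Mul(58, Pow(-342, -1))) = Add(Mul(459, Rational(-1, 336)), Mul(58, Rational(-1, 342))) = Add(Rational(-153, 112), Rational(-29, 171)) = Rational(-29411, 19152)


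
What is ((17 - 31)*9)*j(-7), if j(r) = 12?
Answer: -1512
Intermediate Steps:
((17 - 31)*9)*j(-7) = ((17 - 31)*9)*12 = -14*9*12 = -126*12 = -1512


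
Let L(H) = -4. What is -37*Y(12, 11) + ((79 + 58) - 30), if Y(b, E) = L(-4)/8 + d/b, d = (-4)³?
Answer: 1937/6 ≈ 322.83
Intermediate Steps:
d = -64
Y(b, E) = -½ - 64/b (Y(b, E) = -4/8 - 64/b = -4*⅛ - 64/b = -½ - 64/b)
-37*Y(12, 11) + ((79 + 58) - 30) = -37*(-128 - 1*12)/(2*12) + ((79 + 58) - 30) = -37*(-128 - 12)/(2*12) + (137 - 30) = -37*(-140)/(2*12) + 107 = -37*(-35/6) + 107 = 1295/6 + 107 = 1937/6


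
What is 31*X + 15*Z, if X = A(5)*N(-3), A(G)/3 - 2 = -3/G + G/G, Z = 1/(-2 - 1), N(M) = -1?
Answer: -1141/5 ≈ -228.20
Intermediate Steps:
Z = -⅓ (Z = 1/(-3) = -⅓ ≈ -0.33333)
A(G) = 9 - 9/G (A(G) = 6 + 3*(-3/G + G/G) = 6 + 3*(-3/G + 1) = 6 + 3*(1 - 3/G) = 6 + (3 - 9/G) = 9 - 9/G)
X = -36/5 (X = (9 - 9/5)*(-1) = (36/5)*(-1) = -36/5 ≈ -7.2000)
31*X + 15*Z = 31*(-36/5) + 15*(-⅓) = -1116/5 - 5 = -1141/5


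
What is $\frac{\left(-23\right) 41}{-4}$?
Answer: $\frac{943}{4} \approx 235.75$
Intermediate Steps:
$\frac{\left(-23\right) 41}{-4} = \left(-943\right) \left(- \frac{1}{4}\right) = \frac{943}{4}$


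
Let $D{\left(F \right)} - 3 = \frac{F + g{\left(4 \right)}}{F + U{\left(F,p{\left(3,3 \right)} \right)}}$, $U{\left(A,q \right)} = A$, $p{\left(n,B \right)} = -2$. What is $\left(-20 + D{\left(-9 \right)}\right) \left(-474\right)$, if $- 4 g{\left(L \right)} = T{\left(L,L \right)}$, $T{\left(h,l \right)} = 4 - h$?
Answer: $7821$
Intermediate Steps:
$g{\left(L \right)} = -1 + \frac{L}{4}$ ($g{\left(L \right)} = - \frac{4 - L}{4} = -1 + \frac{L}{4}$)
$D{\left(F \right)} = \frac{7}{2}$ ($D{\left(F \right)} = 3 + \frac{F + \left(-1 + \frac{1}{4} \cdot 4\right)}{F + F} = 3 + \frac{F + \left(-1 + 1\right)}{2 F} = 3 + \left(F + 0\right) \frac{1}{2 F} = 3 + F \frac{1}{2 F} = 3 + \frac{1}{2} = \frac{7}{2}$)
$\left(-20 + D{\left(-9 \right)}\right) \left(-474\right) = \left(-20 + \frac{7}{2}\right) \left(-474\right) = \left(- \frac{33}{2}\right) \left(-474\right) = 7821$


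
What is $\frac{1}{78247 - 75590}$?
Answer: $\frac{1}{2657} \approx 0.00037636$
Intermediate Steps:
$\frac{1}{78247 - 75590} = \frac{1}{2657}$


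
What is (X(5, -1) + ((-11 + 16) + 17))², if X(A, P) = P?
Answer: 441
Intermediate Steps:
(X(5, -1) + ((-11 + 16) + 17))² = (-1 + ((-11 + 16) + 17))² = (-1 + (5 + 17))² = (-1 + 22)² = 21² = 441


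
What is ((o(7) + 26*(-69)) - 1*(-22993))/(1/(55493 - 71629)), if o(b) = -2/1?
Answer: -342034792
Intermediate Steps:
o(b) = -2 (o(b) = -2*1 = -2)
((o(7) + 26*(-69)) - 1*(-22993))/(1/(55493 - 71629)) = ((-2 + 26*(-69)) - 1*(-22993))/(1/(55493 - 71629)) = ((-2 - 1794) + 22993)/(1/(-16136)) = (-1796 + 22993)/(-1/16136) = 21197*(-16136) = -342034792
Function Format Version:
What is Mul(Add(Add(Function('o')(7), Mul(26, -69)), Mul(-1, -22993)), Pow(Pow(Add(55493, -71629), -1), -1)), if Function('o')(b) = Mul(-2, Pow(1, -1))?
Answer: -342034792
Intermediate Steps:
Function('o')(b) = -2 (Function('o')(b) = Mul(-2, 1) = -2)
Mul(Add(Add(Function('o')(7), Mul(26, -69)), Mul(-1, -22993)), Pow(Pow(Add(55493, -71629), -1), -1)) = Mul(Add(Add(-2, Mul(26, -69)), Mul(-1, -22993)), Pow(Pow(Add(55493, -71629), -1), -1)) = Mul(Add(Add(-2, -1794), 22993), Pow(Pow(-16136, -1), -1)) = Mul(Add(-1796, 22993), Pow(Rational(-1, 16136), -1)) = Mul(21197, -16136) = -342034792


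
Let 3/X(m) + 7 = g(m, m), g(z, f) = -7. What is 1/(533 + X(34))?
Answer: 14/7459 ≈ 0.0018769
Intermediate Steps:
X(m) = -3/14 (X(m) = 3/(-7 - 7) = 3/(-14) = 3*(-1/14) = -3/14)
1/(533 + X(34)) = 1/(533 - 3/14) = 1/(7459/14) = 14/7459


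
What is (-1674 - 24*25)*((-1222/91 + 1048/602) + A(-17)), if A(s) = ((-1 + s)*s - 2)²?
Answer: -63248349252/301 ≈ -2.1013e+8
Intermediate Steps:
A(s) = (-2 + s*(-1 + s))² (A(s) = (s*(-1 + s) - 2)² = (-2 + s*(-1 + s))²)
(-1674 - 24*25)*((-1222/91 + 1048/602) + A(-17)) = (-1674 - 24*25)*((-1222/91 + 1048/602) + (2 - 17 - 1*(-17)²)²) = (-1674 - 600)*((-1222*1/91 + 1048*(1/602)) + (2 - 17 - 1*289)²) = -2274*((-94/7 + 524/301) + (2 - 17 - 289)²) = -2274*(-3518/301 + (-304)²) = -2274*(-3518/301 + 92416) = -2274*27813698/301 = -63248349252/301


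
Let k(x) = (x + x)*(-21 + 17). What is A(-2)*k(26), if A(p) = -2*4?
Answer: 1664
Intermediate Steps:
k(x) = -8*x (k(x) = (2*x)*(-4) = -8*x)
A(p) = -8
A(-2)*k(26) = -(-64)*26 = -8*(-208) = 1664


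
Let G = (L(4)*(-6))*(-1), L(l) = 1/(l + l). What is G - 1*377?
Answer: -1505/4 ≈ -376.25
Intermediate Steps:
L(l) = 1/(2*l)
G = ¾ (G = (((½)/4)*(-6))*(-1) = (((½)*(¼))*(-6))*(-1) = ((⅛)*(-6))*(-1) = -¾*(-1) = ¾ ≈ 0.75000)
G - 1*377 = ¾ - 1*377 = ¾ - 377 = -1505/4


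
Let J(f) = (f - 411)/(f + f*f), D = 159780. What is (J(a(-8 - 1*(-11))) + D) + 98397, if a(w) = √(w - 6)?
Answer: 2*(-129089*I + 129157*√3)/(√3 - I) ≈ 2.5828e+5 + 58.89*I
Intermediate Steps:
a(w) = √(-6 + w)
J(f) = (-411 + f)/(f + f²)
(J(a(-8 - 1*(-11))) + D) + 98397 = ((-411 + √(-6 + (-8 - 1*(-11))))/((√(-6 + (-8 - 1*(-11))))*(1 + √(-6 + (-8 - 1*(-11))))) + 159780) + 98397 = ((-411 + √(-6 + (-8 + 11)))/((√(-6 + (-8 + 11)))*(1 + √(-6 + (-8 + 11)))) + 159780) + 98397 = ((-411 + √(-6 + 3))/((√(-6 + 3))*(1 + √(-6 + 3))) + 159780) + 98397 = ((-411 + √(-3))/((√(-3))*(1 + √(-3))) + 159780) + 98397 = ((-411 + I*√3)/(((I*√3))*(1 + I*√3)) + 159780) + 98397 = ((-I*√3/3)*(-411 + I*√3)/(1 + I*√3) + 159780) + 98397 = (-I*√3*(-411 + I*√3)/(3*(1 + I*√3)) + 159780) + 98397 = (159780 - I*√3*(-411 + I*√3)/(3*(1 + I*√3))) + 98397 = 258177 - I*√3*(-411 + I*√3)/(3*(1 + I*√3))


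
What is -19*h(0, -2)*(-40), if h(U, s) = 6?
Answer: 4560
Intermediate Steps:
-19*h(0, -2)*(-40) = -19*6*(-40) = -114*(-40) = 4560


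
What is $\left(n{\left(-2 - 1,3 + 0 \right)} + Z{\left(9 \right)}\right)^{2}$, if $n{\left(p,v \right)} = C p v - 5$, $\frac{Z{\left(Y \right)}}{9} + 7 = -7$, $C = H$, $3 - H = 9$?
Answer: $5929$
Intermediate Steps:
$H = -6$ ($H = 3 - 9 = -6$)
$C = -6$
$Z{\left(Y \right)} = -126$ ($Z{\left(Y \right)} = -63 + 9 \left(-7\right) = -63 - 63 = -126$)
$n{\left(p,v \right)} = -5 - 6 p v$ ($n{\left(p,v \right)} = - 6 p v - 5 = -5 - 6 p v$)
$\left(n{\left(-2 - 1,3 + 0 \right)} + Z{\left(9 \right)}\right)^{2} = \left(\left(-5 - 6 \left(-2 - 1\right) \left(3 + 0\right)\right) - 126\right)^{2} = \left(\left(-5 - \left(-18\right) 3\right) - 126\right)^{2} = \left(\left(-5 + 54\right) - 126\right)^{2} = \left(49 - 126\right)^{2} = \left(-77\right)^{2} = 5929$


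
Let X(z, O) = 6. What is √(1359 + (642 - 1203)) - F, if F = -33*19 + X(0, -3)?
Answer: 621 + √798 ≈ 649.25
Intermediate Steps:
F = -621 (F = -33*19 + 6 = -627 + 6 = -621)
√(1359 + (642 - 1203)) - F = √(1359 + (642 - 1203)) - 1*(-621) = √(1359 - 561) + 621 = √798 + 621 = 621 + √798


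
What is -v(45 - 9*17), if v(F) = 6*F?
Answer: 648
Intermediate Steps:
-v(45 - 9*17) = -6*(45 - 9*17) = -6*(45 - 1*153) = -6*(45 - 153) = -6*(-108) = -1*(-648) = 648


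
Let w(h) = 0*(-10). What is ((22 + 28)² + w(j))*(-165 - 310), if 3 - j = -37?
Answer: -1187500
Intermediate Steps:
j = 40 (j = 3 - 1*(-37) = 3 + 37 = 40)
w(h) = 0
((22 + 28)² + w(j))*(-165 - 310) = ((22 + 28)² + 0)*(-165 - 310) = (50² + 0)*(-475) = (2500 + 0)*(-475) = 2500*(-475) = -1187500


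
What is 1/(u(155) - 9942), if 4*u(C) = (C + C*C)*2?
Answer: 1/2148 ≈ 0.00046555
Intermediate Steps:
u(C) = C/2 + C²/2 (u(C) = ((C + C*C)*2)/4 = ((C + C²)*2)/4 = (2*C + 2*C²)/4 = C/2 + C²/2)
1/(u(155) - 9942) = 1/((½)*155*(1 + 155) - 9942) = 1/((½)*155*156 - 9942) = 1/(12090 - 9942) = 1/2148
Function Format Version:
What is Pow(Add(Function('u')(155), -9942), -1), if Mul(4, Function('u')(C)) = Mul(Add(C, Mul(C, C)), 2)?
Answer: Rational(1, 2148) ≈ 0.00046555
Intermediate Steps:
Function('u')(C) = Add(Mul(Rational(1, 2), C), Mul(Rational(1, 2), Pow(C, 2))) (Function('u')(C) = Mul(Rational(1, 4), Mul(Add(C, Mul(C, C)), 2)) = Mul(Rational(1, 4), Mul(Add(C, Pow(C, 2)), 2)) = Mul(Rational(1, 4), Add(Mul(2, C), Mul(2, Pow(C, 2)))) = Add(Mul(Rational(1, 2), C), Mul(Rational(1, 2), Pow(C, 2))))
Pow(Add(Function('u')(155), -9942), -1) = Pow(Add(Mul(Rational(1, 2), 155, Add(1, 155)), -9942), -1) = Pow(Add(Mul(Rational(1, 2), 155, 156), -9942), -1) = Pow(Add(12090, -9942), -1) = Pow(2148, -1) = Rational(1, 2148)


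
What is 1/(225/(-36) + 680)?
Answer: 4/2695 ≈ 0.0014842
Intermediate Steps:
1/(225/(-36) + 680) = 1/(225*(-1/36) + 680) = 1/(-25/4 + 680) = 1/(2695/4) = 4/2695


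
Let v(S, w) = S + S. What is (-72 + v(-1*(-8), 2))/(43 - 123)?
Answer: 7/10 ≈ 0.70000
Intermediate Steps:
v(S, w) = 2*S
(-72 + v(-1*(-8), 2))/(43 - 123) = (-72 + 2*(-1*(-8)))/(43 - 123) = (-72 + 2*8)/(-80) = (-72 + 16)*(-1/80) = -56*(-1/80) = 7/10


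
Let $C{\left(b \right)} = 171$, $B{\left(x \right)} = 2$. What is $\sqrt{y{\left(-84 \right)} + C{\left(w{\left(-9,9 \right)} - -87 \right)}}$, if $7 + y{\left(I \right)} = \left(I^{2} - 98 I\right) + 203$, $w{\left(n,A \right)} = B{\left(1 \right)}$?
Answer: $\sqrt{15655} \approx 125.12$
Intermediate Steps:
$w{\left(n,A \right)} = 2$
$y{\left(I \right)} = 196 + I^{2} - 98 I$ ($y{\left(I \right)} = -7 + \left(\left(I^{2} - 98 I\right) + 203\right) = -7 + \left(203 + I^{2} - 98 I\right) = 196 + I^{2} - 98 I$)
$\sqrt{y{\left(-84 \right)} + C{\left(w{\left(-9,9 \right)} - -87 \right)}} = \sqrt{\left(196 + \left(-84\right)^{2} - -8232\right) + 171} = \sqrt{\left(196 + 7056 + 8232\right) + 171} = \sqrt{15484 + 171} = \sqrt{15655}$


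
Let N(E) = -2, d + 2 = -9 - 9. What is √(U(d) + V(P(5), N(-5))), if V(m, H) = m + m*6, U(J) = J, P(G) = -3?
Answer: I*√41 ≈ 6.4031*I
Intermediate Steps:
d = -20 (d = -2 + (-9 - 9) = -2 - 18 = -20)
V(m, H) = 7*m (V(m, H) = m + 6*m = 7*m)
√(U(d) + V(P(5), N(-5))) = √(-20 + 7*(-3)) = √(-20 - 21) = √(-41) = I*√41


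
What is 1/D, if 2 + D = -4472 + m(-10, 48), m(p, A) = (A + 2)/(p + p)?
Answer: -2/8953 ≈ -0.00022339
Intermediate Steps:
m(p, A) = (2 + A)/(2*p) (m(p, A) = (2 + A)/((2*p)) = (2 + A)*(1/(2*p)) = (2 + A)/(2*p))
D = -8953/2 (D = -2 + (-4472 + (1/2)*(2 + 48)/(-10)) = -2 + (-4472 + (1/2)*(-1/10)*50) = -2 + (-4472 - 5/2) = -2 - 8949/2 = -8953/2 ≈ -4476.5)
1/D = 1/(-8953/2) = -2/8953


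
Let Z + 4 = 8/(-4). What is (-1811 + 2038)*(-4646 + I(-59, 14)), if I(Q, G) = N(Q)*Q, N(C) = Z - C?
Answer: -1764471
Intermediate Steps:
Z = -6 (Z = -4 + 8/(-4) = -4 + 8*(-¼) = -4 - 2 = -6)
N(C) = -6 - C
I(Q, G) = Q*(-6 - Q) (I(Q, G) = (-6 - Q)*Q = Q*(-6 - Q))
(-1811 + 2038)*(-4646 + I(-59, 14)) = (-1811 + 2038)*(-4646 - 1*(-59)*(6 - 59)) = 227*(-4646 - 1*(-59)*(-53)) = 227*(-4646 - 3127) = 227*(-7773) = -1764471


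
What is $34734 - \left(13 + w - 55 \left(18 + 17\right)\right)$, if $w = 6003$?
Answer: $30643$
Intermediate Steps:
$34734 - \left(13 + w - 55 \left(18 + 17\right)\right) = 34734 - \left(6016 - 55 \left(18 + 17\right)\right) = 34734 + \left(\left(55 \cdot 35 - 13\right) - 6003\right) = 34734 + \left(\left(1925 - 13\right) - 6003\right) = 34734 + \left(1912 - 6003\right) = 34734 - 4091 = 30643$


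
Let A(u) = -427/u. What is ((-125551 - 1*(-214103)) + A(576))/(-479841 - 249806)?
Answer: -51005525/420276672 ≈ -0.12136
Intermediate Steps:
((-125551 - 1*(-214103)) + A(576))/(-479841 - 249806) = ((-125551 - 1*(-214103)) - 427/576)/(-479841 - 249806) = ((-125551 + 214103) - 427*1/576)/(-729647) = (88552 - 427/576)*(-1/729647) = (51005525/576)*(-1/729647) = -51005525/420276672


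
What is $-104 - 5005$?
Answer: $-5109$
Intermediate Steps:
$-104 - 5005 = -5109$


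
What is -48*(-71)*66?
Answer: 224928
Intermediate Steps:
-48*(-71)*66 = 3408*66 = 224928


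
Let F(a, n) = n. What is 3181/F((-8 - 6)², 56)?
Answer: 3181/56 ≈ 56.804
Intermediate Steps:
3181/F((-8 - 6)², 56) = 3181/56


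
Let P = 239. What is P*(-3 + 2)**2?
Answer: 239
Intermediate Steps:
P*(-3 + 2)**2 = 239*(-3 + 2)**2 = 239*(-1)**2 = 239*1 = 239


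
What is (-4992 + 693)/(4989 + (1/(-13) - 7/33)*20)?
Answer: -1844271/2137801 ≈ -0.86270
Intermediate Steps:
(-4992 + 693)/(4989 + (1/(-13) - 7/33)*20) = -4299/(4989 + (-1/13 - 7*1/33)*20) = -4299/(4989 + (-1/13 - 7/33)*20) = -4299/(4989 - 124/429*20) = -4299/(4989 - 2480/429) = -4299/2137801/429 = -4299*429/2137801 = -1844271/2137801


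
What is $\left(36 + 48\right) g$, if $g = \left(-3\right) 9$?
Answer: $-2268$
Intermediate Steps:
$g = -27$
$\left(36 + 48\right) g = \left(36 + 48\right) \left(-27\right) = 84 \left(-27\right) = -2268$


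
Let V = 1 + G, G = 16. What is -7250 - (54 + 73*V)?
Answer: -8545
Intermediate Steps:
V = 17 (V = 1 + 16 = 17)
-7250 - (54 + 73*V) = -7250 - (54 + 73*17) = -7250 - (54 + 1241) = -7250 - 1*1295 = -7250 - 1295 = -8545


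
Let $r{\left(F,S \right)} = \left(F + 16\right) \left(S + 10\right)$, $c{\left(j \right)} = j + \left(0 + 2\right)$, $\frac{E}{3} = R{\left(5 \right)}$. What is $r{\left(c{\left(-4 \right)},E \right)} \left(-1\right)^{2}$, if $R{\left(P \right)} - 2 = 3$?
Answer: $350$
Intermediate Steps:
$R{\left(P \right)} = 5$ ($R{\left(P \right)} = 2 + 3 = 5$)
$E = 15$ ($E = 3 \cdot 5 = 15$)
$c{\left(j \right)} = 2 + j$ ($c{\left(j \right)} = j + 2 = 2 + j$)
$r{\left(F,S \right)} = \left(10 + S\right) \left(16 + F\right)$ ($r{\left(F,S \right)} = \left(16 + F\right) \left(10 + S\right) = \left(10 + S\right) \left(16 + F\right)$)
$r{\left(c{\left(-4 \right)},E \right)} \left(-1\right)^{2} = \left(160 + 10 \left(2 - 4\right) + 16 \cdot 15 + \left(2 - 4\right) 15\right) \left(-1\right)^{2} = \left(160 + 10 \left(-2\right) + 240 - 30\right) 1 = \left(160 - 20 + 240 - 30\right) 1 = 350 \cdot 1 = 350$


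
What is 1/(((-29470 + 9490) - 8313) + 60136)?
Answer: 1/31843 ≈ 3.1404e-5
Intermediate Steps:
1/(((-29470 + 9490) - 8313) + 60136) = 1/((-19980 - 8313) + 60136) = 1/(-28293 + 60136) = 1/31843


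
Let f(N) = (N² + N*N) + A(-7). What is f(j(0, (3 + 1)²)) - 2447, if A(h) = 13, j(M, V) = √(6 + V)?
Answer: -2390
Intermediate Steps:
f(N) = 13 + 2*N² (f(N) = (N² + N*N) + 13 = (N² + N²) + 13 = 2*N² + 13 = 13 + 2*N²)
f(j(0, (3 + 1)²)) - 2447 = (13 + 2*(√(6 + (3 + 1)²))²) - 2447 = (13 + 2*(√(6 + 4²))²) - 2447 = (13 + 2*(√(6 + 16))²) - 2447 = (13 + 2*(√22)²) - 2447 = (13 + 2*22) - 2447 = (13 + 44) - 2447 = 57 - 2447 = -2390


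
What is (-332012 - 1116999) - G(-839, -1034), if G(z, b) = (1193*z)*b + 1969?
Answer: -1036409498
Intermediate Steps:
G(z, b) = 1969 + 1193*b*z (G(z, b) = 1193*b*z + 1969 = 1969 + 1193*b*z)
(-332012 - 1116999) - G(-839, -1034) = (-332012 - 1116999) - (1969 + 1193*(-1034)*(-839)) = -1449011 - (1969 + 1034958518) = -1449011 - 1*1034960487 = -1449011 - 1034960487 = -1036409498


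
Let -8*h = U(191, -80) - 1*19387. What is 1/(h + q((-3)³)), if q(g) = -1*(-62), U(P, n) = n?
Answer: 8/19963 ≈ 0.00040074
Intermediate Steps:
q(g) = 62
h = 19467/8 (h = -(-80 - 1*19387)/8 = -(-80 - 19387)/8 = -⅛*(-19467) = 19467/8 ≈ 2433.4)
1/(h + q((-3)³)) = 1/(19467/8 + 62) = 1/(19963/8) = 8/19963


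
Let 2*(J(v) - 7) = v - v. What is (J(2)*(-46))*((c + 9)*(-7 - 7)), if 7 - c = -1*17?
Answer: 148764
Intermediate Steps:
c = 24 (c = 7 - (-1)*17 = 7 - 1*(-17) = 7 + 17 = 24)
J(v) = 7 (J(v) = 7 + (v - v)/2 = 7 + (1/2)*0 = 7 + 0 = 7)
(J(2)*(-46))*((c + 9)*(-7 - 7)) = (7*(-46))*((24 + 9)*(-7 - 7)) = -10626*(-14) = -322*(-462) = 148764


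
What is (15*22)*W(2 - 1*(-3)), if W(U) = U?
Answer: 1650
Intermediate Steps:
(15*22)*W(2 - 1*(-3)) = (15*22)*(2 - 1*(-3)) = 330*(2 + 3) = 330*5 = 1650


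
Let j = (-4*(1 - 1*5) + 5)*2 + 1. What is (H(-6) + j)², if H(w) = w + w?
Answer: 961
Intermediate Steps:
H(w) = 2*w
j = 43 (j = (-4*(1 - 5) + 5)*2 + 1 = (-4*(-4) + 5)*2 + 1 = (16 + 5)*2 + 1 = 21*2 + 1 = 42 + 1 = 43)
(H(-6) + j)² = (2*(-6) + 43)² = (-12 + 43)² = 31² = 961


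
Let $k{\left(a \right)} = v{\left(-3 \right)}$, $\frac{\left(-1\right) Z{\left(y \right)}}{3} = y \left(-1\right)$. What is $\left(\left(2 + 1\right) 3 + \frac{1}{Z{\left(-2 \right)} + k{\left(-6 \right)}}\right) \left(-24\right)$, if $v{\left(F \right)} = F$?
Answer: $- \frac{640}{3} \approx -213.33$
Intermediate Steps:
$Z{\left(y \right)} = 3 y$ ($Z{\left(y \right)} = - 3 y \left(-1\right) = - 3 \left(- y\right) = 3 y$)
$k{\left(a \right)} = -3$
$\left(\left(2 + 1\right) 3 + \frac{1}{Z{\left(-2 \right)} + k{\left(-6 \right)}}\right) \left(-24\right) = \left(\left(2 + 1\right) 3 + \frac{1}{3 \left(-2\right) - 3}\right) \left(-24\right) = \left(3 \cdot 3 + \frac{1}{-6 - 3}\right) \left(-24\right) = \left(9 + \frac{1}{-9}\right) \left(-24\right) = \left(9 - \frac{1}{9}\right) \left(-24\right) = \frac{80}{9} \left(-24\right) = - \frac{640}{3}$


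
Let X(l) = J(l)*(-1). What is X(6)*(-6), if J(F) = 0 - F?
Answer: -36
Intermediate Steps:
J(F) = -F
X(l) = l (X(l) = -l*(-1) = l)
X(6)*(-6) = 6*(-6) = -36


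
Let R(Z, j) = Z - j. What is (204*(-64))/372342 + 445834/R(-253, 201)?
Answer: -13834054221/14086939 ≈ -982.05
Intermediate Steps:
(204*(-64))/372342 + 445834/R(-253, 201) = (204*(-64))/372342 + 445834/(-253 - 1*201) = -13056*1/372342 + 445834/(-253 - 201) = -2176/62057 + 445834/(-454) = -2176/62057 + 445834*(-1/454) = -2176/62057 - 222917/227 = -13834054221/14086939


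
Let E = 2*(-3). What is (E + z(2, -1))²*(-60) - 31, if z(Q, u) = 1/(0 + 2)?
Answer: -1846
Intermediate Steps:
z(Q, u) = ½ (z(Q, u) = 1/2 = ½)
E = -6
(E + z(2, -1))²*(-60) - 31 = (-6 + ½)²*(-60) - 31 = (-11/2)²*(-60) - 31 = (121/4)*(-60) - 31 = -1815 - 31 = -1846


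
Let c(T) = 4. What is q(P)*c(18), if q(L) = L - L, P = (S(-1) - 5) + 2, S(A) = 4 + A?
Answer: 0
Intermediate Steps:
P = 0 (P = ((4 - 1) - 5) + 2 = (3 - 5) + 2 = -2 + 2 = 0)
q(L) = 0
q(P)*c(18) = 0*4 = 0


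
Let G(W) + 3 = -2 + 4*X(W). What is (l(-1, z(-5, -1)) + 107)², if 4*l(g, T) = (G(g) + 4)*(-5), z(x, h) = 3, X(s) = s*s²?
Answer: 205209/16 ≈ 12826.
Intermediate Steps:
X(s) = s³
G(W) = -5 + 4*W³ (G(W) = -3 + (-2 + 4*W³) = -5 + 4*W³)
l(g, T) = 5/4 - 5*g³ (l(g, T) = (((-5 + 4*g³) + 4)*(-5))/4 = ((-1 + 4*g³)*(-5))/4 = (5 - 20*g³)/4 = 5/4 - 5*g³)
(l(-1, z(-5, -1)) + 107)² = ((5/4 - 5*(-1)³) + 107)² = ((5/4 - 5*(-1)) + 107)² = ((5/4 + 5) + 107)² = (25/4 + 107)² = (453/4)² = 205209/16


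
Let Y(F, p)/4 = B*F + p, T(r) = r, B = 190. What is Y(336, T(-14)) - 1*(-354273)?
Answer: 609577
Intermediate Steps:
Y(F, p) = 4*p + 760*F (Y(F, p) = 4*(190*F + p) = 4*(p + 190*F) = 4*p + 760*F)
Y(336, T(-14)) - 1*(-354273) = (4*(-14) + 760*336) - 1*(-354273) = (-56 + 255360) + 354273 = 255304 + 354273 = 609577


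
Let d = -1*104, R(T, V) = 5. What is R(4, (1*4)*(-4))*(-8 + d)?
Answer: -560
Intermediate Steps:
d = -104
R(4, (1*4)*(-4))*(-8 + d) = 5*(-8 - 104) = 5*(-112) = -560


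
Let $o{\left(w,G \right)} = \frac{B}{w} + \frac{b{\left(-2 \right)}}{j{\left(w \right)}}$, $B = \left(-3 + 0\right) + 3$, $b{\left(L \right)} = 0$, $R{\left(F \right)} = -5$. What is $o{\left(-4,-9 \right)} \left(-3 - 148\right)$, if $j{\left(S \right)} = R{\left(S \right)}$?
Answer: $0$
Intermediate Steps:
$j{\left(S \right)} = -5$
$B = 0$ ($B = -3 + 3 = 0$)
$o{\left(w,G \right)} = 0$ ($o{\left(w,G \right)} = \frac{0}{w} + \frac{0}{-5} = 0 + 0 \left(- \frac{1}{5}\right) = 0 + 0 = 0$)
$o{\left(-4,-9 \right)} \left(-3 - 148\right) = 0 \left(-3 - 148\right) = 0 \left(-151\right) = 0$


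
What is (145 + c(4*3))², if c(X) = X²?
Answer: 83521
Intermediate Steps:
(145 + c(4*3))² = (145 + (4*3)²)² = (145 + 12²)² = (145 + 144)² = 289² = 83521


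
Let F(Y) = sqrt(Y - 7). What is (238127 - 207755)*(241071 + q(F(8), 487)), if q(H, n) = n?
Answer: 7336599576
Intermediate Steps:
F(Y) = sqrt(-7 + Y)
(238127 - 207755)*(241071 + q(F(8), 487)) = (238127 - 207755)*(241071 + 487) = 30372*241558 = 7336599576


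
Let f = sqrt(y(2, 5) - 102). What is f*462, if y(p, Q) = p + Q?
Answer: 462*I*sqrt(95) ≈ 4503.0*I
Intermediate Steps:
y(p, Q) = Q + p
f = I*sqrt(95) (f = sqrt((5 + 2) - 102) = sqrt(7 - 102) = sqrt(-95) = I*sqrt(95) ≈ 9.7468*I)
f*462 = (I*sqrt(95))*462 = 462*I*sqrt(95)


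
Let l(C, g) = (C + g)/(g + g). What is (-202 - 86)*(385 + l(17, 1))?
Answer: -113472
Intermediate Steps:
l(C, g) = (C + g)/(2*g) (l(C, g) = (C + g)/((2*g)) = (C + g)*(1/(2*g)) = (C + g)/(2*g))
(-202 - 86)*(385 + l(17, 1)) = (-202 - 86)*(385 + (½)*(17 + 1)/1) = -288*(385 + (½)*1*18) = -288*(385 + 9) = -288*394 = -113472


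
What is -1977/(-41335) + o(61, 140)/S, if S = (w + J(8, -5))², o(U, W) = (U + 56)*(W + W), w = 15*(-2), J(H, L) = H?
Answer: 338772867/5001535 ≈ 67.734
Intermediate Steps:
w = -30
o(U, W) = 2*W*(56 + U) (o(U, W) = (56 + U)*(2*W) = 2*W*(56 + U))
S = 484 (S = (-30 + 8)² = (-22)² = 484)
-1977/(-41335) + o(61, 140)/S = -1977/(-41335) + (2*140*(56 + 61))/484 = -1977*(-1/41335) + (2*140*117)*(1/484) = 1977/41335 + 32760*(1/484) = 1977/41335 + 8190/121 = 338772867/5001535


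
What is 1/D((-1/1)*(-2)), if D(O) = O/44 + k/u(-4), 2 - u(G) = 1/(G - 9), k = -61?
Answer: -594/17419 ≈ -0.034101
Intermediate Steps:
u(G) = 2 - 1/(-9 + G) (u(G) = 2 - 1/(G - 9) = 2 - 1/(-9 + G))
D(O) = -793/27 + O/44 (D(O) = O/44 - 61*(-9 - 4)/(-19 + 2*(-4)) = O*(1/44) - 61*(-13/(-19 - 8)) = O/44 - 61/((-1/13*(-27))) = O/44 - 61/27/13 = O/44 - 61*13/27 = O/44 - 793/27 = -793/27 + O/44)
1/D((-1/1)*(-2)) = 1/(-793/27 + ((-1/1)*(-2))/44) = 1/(-793/27 + ((1*(-1))*(-2))/44) = 1/(-793/27 + (-1*(-2))/44) = 1/(-793/27 + (1/44)*2) = 1/(-793/27 + 1/22) = 1/(-17419/594) = -594/17419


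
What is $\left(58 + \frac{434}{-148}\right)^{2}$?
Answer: $\frac{16605625}{5476} \approx 3032.4$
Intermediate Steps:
$\left(58 + \frac{434}{-148}\right)^{2} = \left(58 + 434 \left(- \frac{1}{148}\right)\right)^{2} = \left(58 - \frac{217}{74}\right)^{2} = \left(\frac{4075}{74}\right)^{2} = \frac{16605625}{5476}$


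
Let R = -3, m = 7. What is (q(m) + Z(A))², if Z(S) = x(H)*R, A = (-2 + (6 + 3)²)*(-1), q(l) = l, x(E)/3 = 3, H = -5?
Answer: 400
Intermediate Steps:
x(E) = 9 (x(E) = 3*3 = 9)
A = -79 (A = (-2 + 9²)*(-1) = (-2 + 81)*(-1) = 79*(-1) = -79)
Z(S) = -27 (Z(S) = 9*(-3) = -27)
(q(m) + Z(A))² = (7 - 27)² = (-20)² = 400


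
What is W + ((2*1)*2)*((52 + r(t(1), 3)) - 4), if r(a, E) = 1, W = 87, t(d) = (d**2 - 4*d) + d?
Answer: 283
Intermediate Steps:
t(d) = d**2 - 3*d
W + ((2*1)*2)*((52 + r(t(1), 3)) - 4) = 87 + ((2*1)*2)*((52 + 1) - 4) = 87 + (2*2)*(53 - 4) = 87 + 4*49 = 87 + 196 = 283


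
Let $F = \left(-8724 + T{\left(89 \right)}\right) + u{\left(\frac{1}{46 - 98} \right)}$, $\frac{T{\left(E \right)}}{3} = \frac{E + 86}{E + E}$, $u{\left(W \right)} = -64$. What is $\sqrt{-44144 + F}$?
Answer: $\frac{3 i \sqrt{186333782}}{178} \approx 230.06 i$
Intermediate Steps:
$T{\left(E \right)} = \frac{3 \left(86 + E\right)}{2 E}$ ($T{\left(E \right)} = 3 \frac{E + 86}{E + E} = 3 \frac{86 + E}{2 E} = \frac{3 \left(86 + E\right)}{2 E}$)
$F = - \frac{1563739}{178}$ ($F = \left(-8724 + \left(\frac{3}{2} + \frac{129}{89}\right)\right) - 64 = \left(-8724 + \frac{525}{178}\right) - 64 = - \frac{1552347}{178} - 64 = - \frac{1563739}{178} \approx -8785.0$)
$\sqrt{-44144 + F} = \sqrt{-44144 - \frac{1563739}{178}} = \sqrt{- \frac{9421371}{178}} = \frac{3 i \sqrt{186333782}}{178}$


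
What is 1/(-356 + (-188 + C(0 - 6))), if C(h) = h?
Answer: -1/550 ≈ -0.0018182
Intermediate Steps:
1/(-356 + (-188 + C(0 - 6))) = 1/(-356 + (-188 + (0 - 6))) = 1/(-356 + (-188 - 6)) = 1/(-356 - 194) = 1/(-550) = -1/550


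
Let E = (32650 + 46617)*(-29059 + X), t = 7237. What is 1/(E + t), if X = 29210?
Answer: 1/11976554 ≈ 8.3497e-8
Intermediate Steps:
E = 11969317 (E = (32650 + 46617)*(-29059 + 29210) = 79267*151 = 11969317)
1/(E + t) = 1/(11969317 + 7237) = 1/11976554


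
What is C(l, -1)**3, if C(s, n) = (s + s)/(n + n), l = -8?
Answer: 512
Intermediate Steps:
C(s, n) = s/n (C(s, n) = (2*s)/((2*n)) = (2*s)*(1/(2*n)) = s/n)
C(l, -1)**3 = (-8/(-1))**3 = (-8*(-1))**3 = 8**3 = 512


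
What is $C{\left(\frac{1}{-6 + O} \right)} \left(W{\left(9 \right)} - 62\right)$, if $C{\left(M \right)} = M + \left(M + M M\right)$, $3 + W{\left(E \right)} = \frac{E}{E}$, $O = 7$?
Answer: $-192$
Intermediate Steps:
$W{\left(E \right)} = -2$ ($W{\left(E \right)} = -3 + \frac{E}{E} = -3 + 1 = -2$)
$C{\left(M \right)} = M^{2} + 2 M$ ($C{\left(M \right)} = M + \left(M + M^{2}\right) = M^{2} + 2 M$)
$C{\left(\frac{1}{-6 + O} \right)} \left(W{\left(9 \right)} - 62\right) = \frac{2 + \frac{1}{-6 + 7}}{-6 + 7} \left(-2 - 62\right) = \frac{2 + 1^{-1}}{1} \left(-64\right) = 1 \left(2 + 1\right) \left(-64\right) = 1 \cdot 3 \left(-64\right) = 3 \left(-64\right) = -192$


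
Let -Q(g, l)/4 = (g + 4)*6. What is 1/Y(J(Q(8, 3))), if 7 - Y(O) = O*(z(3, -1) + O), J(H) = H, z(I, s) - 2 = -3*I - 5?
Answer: -1/86393 ≈ -1.1575e-5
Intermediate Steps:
Q(g, l) = -96 - 24*g (Q(g, l) = -4*(g + 4)*6 = -4*(4 + g)*6 = -4*(24 + 6*g) = -96 - 24*g)
z(I, s) = -3 - 3*I (z(I, s) = 2 + (-3*I - 5) = 2 + (-5 - 3*I) = -3 - 3*I)
Y(O) = 7 - O*(-12 + O) (Y(O) = 7 - O*((-3 - 3*3) + O) = 7 - O*((-3 - 9) + O) = 7 - O*(-12 + O))
1/Y(J(Q(8, 3))) = 1/(7 - (-96 - 24*8)**2 + 12*(-96 - 24*8)) = 1/(7 - (-96 - 192)**2 + 12*(-96 - 192)) = 1/(7 - 1*(-288)**2 + 12*(-288)) = 1/(7 - 1*82944 - 3456) = 1/(7 - 82944 - 3456) = 1/(-86393) = -1/86393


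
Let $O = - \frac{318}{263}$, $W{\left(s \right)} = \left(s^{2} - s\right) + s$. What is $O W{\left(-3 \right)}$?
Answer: $- \frac{2862}{263} \approx -10.882$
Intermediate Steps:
$W{\left(s \right)} = s^{2}$
$O = - \frac{318}{263}$ ($O = \left(-318\right) \frac{1}{263} = - \frac{318}{263} \approx -1.2091$)
$O W{\left(-3 \right)} = - \frac{318 \left(-3\right)^{2}}{263} = \left(- \frac{318}{263}\right) 9 = - \frac{2862}{263}$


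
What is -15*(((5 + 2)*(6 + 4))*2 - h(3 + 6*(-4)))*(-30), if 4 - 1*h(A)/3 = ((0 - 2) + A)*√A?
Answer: 57600 - 31050*I*√21 ≈ 57600.0 - 1.4229e+5*I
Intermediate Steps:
h(A) = 12 - 3*√A*(-2 + A) (h(A) = 12 - 3*((0 - 2) + A)*√A = 12 - 3*(-2 + A)*√A = 12 - 3*√A*(-2 + A))
-15*(((5 + 2)*(6 + 4))*2 - h(3 + 6*(-4)))*(-30) = -15*(((5 + 2)*(6 + 4))*2 - (12 - 3*(3 + 6*(-4))^(3/2) + 6*√(3 + 6*(-4))))*(-30) = -15*((7*10)*2 - (12 - 3*(3 - 24)^(3/2) + 6*√(3 - 24)))*(-30) = -15*(70*2 - (12 - (-63)*I*√21 + 6*√(-21)))*(-30) = -15*(140 - (12 - (-63)*I*√21 + 6*(I*√21)))*(-30) = -15*(140 - (12 + 63*I*√21 + 6*I*√21))*(-30) = -15*(140 - (12 + 69*I*√21))*(-30) = -15*(140 + (-12 - 69*I*√21))*(-30) = -15*(128 - 69*I*√21)*(-30) = (-1920 + 1035*I*√21)*(-30) = 57600 - 31050*I*√21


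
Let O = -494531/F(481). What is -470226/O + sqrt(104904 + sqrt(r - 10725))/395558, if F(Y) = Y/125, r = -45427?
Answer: 226178706/61816375 + sqrt(104904 + 2*I*sqrt(14038))/395558 ≈ 3.6597 + 9.248e-7*I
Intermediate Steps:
F(Y) = Y/125 (F(Y) = Y*(1/125) = Y/125)
O = -61816375/481 (O = -494531/((1/125)*481) = -494531/481/125 = -494531*125/481 = -61816375/481 ≈ -1.2852e+5)
-470226/O + sqrt(104904 + sqrt(r - 10725))/395558 = -470226/(-61816375/481) + sqrt(104904 + sqrt(-45427 - 10725))/395558 = -470226*(-481/61816375) + sqrt(104904 + sqrt(-56152))*(1/395558) = 226178706/61816375 + sqrt(104904 + 2*I*sqrt(14038))*(1/395558) = 226178706/61816375 + sqrt(104904 + 2*I*sqrt(14038))/395558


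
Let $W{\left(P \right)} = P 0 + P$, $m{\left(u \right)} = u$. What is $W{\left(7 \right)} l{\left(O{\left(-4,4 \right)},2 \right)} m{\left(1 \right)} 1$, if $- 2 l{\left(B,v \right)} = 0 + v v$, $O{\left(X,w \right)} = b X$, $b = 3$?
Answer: $-14$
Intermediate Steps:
$W{\left(P \right)} = P$ ($W{\left(P \right)} = 0 + P = P$)
$O{\left(X,w \right)} = 3 X$
$l{\left(B,v \right)} = - \frac{v^{2}}{2}$ ($l{\left(B,v \right)} = - \frac{0 + v v}{2} = - \frac{0 + v^{2}}{2} = - \frac{v^{2}}{2}$)
$W{\left(7 \right)} l{\left(O{\left(-4,4 \right)},2 \right)} m{\left(1 \right)} 1 = 7 \left(- \frac{2^{2}}{2}\right) 1 \cdot 1 = 7 \left(\left(- \frac{1}{2}\right) 4\right) 1 = 7 \left(-2\right) 1 = \left(-14\right) 1 = -14$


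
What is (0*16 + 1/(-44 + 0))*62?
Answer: -31/22 ≈ -1.4091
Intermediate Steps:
(0*16 + 1/(-44 + 0))*62 = (0 + 1/(-44))*62 = (0 - 1/44)*62 = -1/44*62 = -31/22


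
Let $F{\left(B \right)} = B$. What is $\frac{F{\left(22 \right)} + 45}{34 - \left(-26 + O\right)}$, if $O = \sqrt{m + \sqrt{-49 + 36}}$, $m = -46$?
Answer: $\frac{67}{60 - \sqrt{-46 + i \sqrt{13}}} \approx 1.1073 + 0.12582 i$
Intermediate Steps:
$O = \sqrt{-46 + i \sqrt{13}}$ ($O = \sqrt{-46 + \sqrt{-49 + 36}} = \sqrt{-46 + \sqrt{-13}} = \sqrt{-46 + i \sqrt{13}} \approx 0.2656 + 6.7875 i$)
$\frac{F{\left(22 \right)} + 45}{34 - \left(-26 + O\right)} = \frac{22 + 45}{34 + \left(26 - \sqrt{-46 + i \sqrt{13}}\right)} = \frac{67}{60 - \sqrt{-46 + i \sqrt{13}}}$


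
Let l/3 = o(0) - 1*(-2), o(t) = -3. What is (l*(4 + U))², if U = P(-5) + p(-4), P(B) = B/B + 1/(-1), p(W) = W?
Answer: 0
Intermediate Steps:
P(B) = 0 (P(B) = 1 + 1*(-1) = 1 - 1 = 0)
l = -3 (l = 3*(-3 - 1*(-2)) = 3*(-3 + 2) = 3*(-1) = -3)
U = -4 (U = 0 - 4 = -4)
(l*(4 + U))² = (-3*(4 - 4))² = (-3*0)² = 0² = 0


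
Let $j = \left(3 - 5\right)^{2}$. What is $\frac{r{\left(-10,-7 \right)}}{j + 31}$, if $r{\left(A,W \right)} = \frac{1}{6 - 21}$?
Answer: $- \frac{1}{525} \approx -0.0019048$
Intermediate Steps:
$r{\left(A,W \right)} = - \frac{1}{15}$ ($r{\left(A,W \right)} = \frac{1}{-15} = - \frac{1}{15}$)
$j = 4$ ($j = \left(-2\right)^{2} = 4$)
$\frac{r{\left(-10,-7 \right)}}{j + 31} = - \frac{1}{15 \left(4 + 31\right)} = - \frac{1}{15 \cdot 35} = \left(- \frac{1}{15}\right) \frac{1}{35} = - \frac{1}{525}$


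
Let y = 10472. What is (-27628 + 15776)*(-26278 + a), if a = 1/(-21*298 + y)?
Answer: 656218519666/2107 ≈ 3.1145e+8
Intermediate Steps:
a = 1/4214 (a = 1/(-21*298 + 10472) = 1/(-6258 + 10472) = 1/4214 ≈ 0.00023730)
(-27628 + 15776)*(-26278 + a) = (-27628 + 15776)*(-26278 + 1/4214) = -11852*(-110735491/4214) = 656218519666/2107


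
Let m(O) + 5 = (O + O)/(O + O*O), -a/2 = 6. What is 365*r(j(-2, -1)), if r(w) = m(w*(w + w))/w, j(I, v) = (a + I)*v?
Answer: -716495/5502 ≈ -130.22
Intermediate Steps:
a = -12 (a = -2*6 = -12)
m(O) = -5 + 2*O/(O + O**2) (m(O) = -5 + (O + O)/(O + O*O) = -5 + (2*O)/(O + O**2) = -5 + 2*O/(O + O**2))
j(I, v) = v*(-12 + I) (j(I, v) = (-12 + I)*v = v*(-12 + I))
r(w) = (-3 - 10*w**2)/(w*(1 + 2*w**2)) (r(w) = ((-3 - 5*w*(w + w))/(1 + w*(w + w)))/w = ((-3 - 5*w*2*w)/(1 + w*(2*w)))/w = ((-3 - 10*w**2)/(1 + 2*w**2))/w = (-3 - 10*w**2)/(w*(1 + 2*w**2)))
365*r(j(-2, -1)) = 365*((-3 - 10*(-12 - 2)**2)/(-(-12 - 2) + 2*(-(-12 - 2))**3)) = 365*((-3 - 10*(-1*(-14))**2)/(-1*(-14) + 2*(-1*(-14))**3)) = 365*((-3 - 10*14**2)/(14 + 2*14**3)) = 365*((-3 - 10*196)/(14 + 2*2744)) = 365*((-3 - 1960)/(14 + 5488)) = 365*(-1963/5502) = -716495/5502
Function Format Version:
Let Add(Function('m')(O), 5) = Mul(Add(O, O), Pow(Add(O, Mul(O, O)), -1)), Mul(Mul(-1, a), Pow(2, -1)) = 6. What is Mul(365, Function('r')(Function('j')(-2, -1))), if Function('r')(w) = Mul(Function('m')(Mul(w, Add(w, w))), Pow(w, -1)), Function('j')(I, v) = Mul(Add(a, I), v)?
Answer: Rational(-716495, 5502) ≈ -130.22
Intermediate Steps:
a = -12 (a = Mul(-2, 6) = -12)
Function('m')(O) = Add(-5, Mul(2, O, Pow(Add(O, Pow(O, 2)), -1))) (Function('m')(O) = Add(-5, Mul(Add(O, O), Pow(Add(O, Mul(O, O)), -1))) = Add(-5, Mul(Mul(2, O), Pow(Add(O, Pow(O, 2)), -1))) = Add(-5, Mul(2, O, Pow(Add(O, Pow(O, 2)), -1))))
Function('j')(I, v) = Mul(v, Add(-12, I)) (Function('j')(I, v) = Mul(Add(-12, I), v) = Mul(v, Add(-12, I)))
Function('r')(w) = Mul(Pow(w, -1), Pow(Add(1, Mul(2, Pow(w, 2))), -1), Add(-3, Mul(-10, Pow(w, 2)))) (Function('r')(w) = Mul(Mul(Pow(Add(1, Mul(w, Add(w, w))), -1), Add(-3, Mul(-5, Mul(w, Add(w, w))))), Pow(w, -1)) = Mul(Mul(Pow(Add(1, Mul(w, Mul(2, w))), -1), Add(-3, Mul(-5, Mul(w, Mul(2, w))))), Pow(w, -1)) = Mul(Mul(Pow(Add(1, Mul(2, Pow(w, 2))), -1), Add(-3, Mul(-5, Mul(2, Pow(w, 2))))), Pow(w, -1)) = Mul(Mul(Pow(Add(1, Mul(2, Pow(w, 2))), -1), Add(-3, Mul(-10, Pow(w, 2)))), Pow(w, -1)) = Mul(Pow(w, -1), Pow(Add(1, Mul(2, Pow(w, 2))), -1), Add(-3, Mul(-10, Pow(w, 2)))))
Mul(365, Function('r')(Function('j')(-2, -1))) = Mul(365, Mul(Pow(Add(Mul(-1, Add(-12, -2)), Mul(2, Pow(Mul(-1, Add(-12, -2)), 3))), -1), Add(-3, Mul(-10, Pow(Mul(-1, Add(-12, -2)), 2))))) = Mul(365, Mul(Pow(Add(Mul(-1, -14), Mul(2, Pow(Mul(-1, -14), 3))), -1), Add(-3, Mul(-10, Pow(Mul(-1, -14), 2))))) = Mul(365, Mul(Pow(Add(14, Mul(2, Pow(14, 3))), -1), Add(-3, Mul(-10, Pow(14, 2))))) = Mul(365, Mul(Pow(Add(14, Mul(2, 2744)), -1), Add(-3, Mul(-10, 196)))) = Mul(365, Mul(Pow(Add(14, 5488), -1), Add(-3, -1960))) = Mul(365, Mul(Pow(5502, -1), -1963)) = Mul(365, Mul(Rational(1, 5502), -1963)) = Mul(365, Rational(-1963, 5502)) = Rational(-716495, 5502)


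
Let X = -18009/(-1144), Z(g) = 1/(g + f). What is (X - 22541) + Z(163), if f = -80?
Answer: -2138817141/94952 ≈ -22525.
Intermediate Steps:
Z(g) = 1/(-80 + g) (Z(g) = 1/(g - 80) = 1/(-80 + g))
X = 18009/1144 (X = -18009*(-1/1144) = 18009/1144 ≈ 15.742)
(X - 22541) + Z(163) = (18009/1144 - 22541) + 1/(-80 + 163) = -25768895/1144 + 1/83 = -2138817141/94952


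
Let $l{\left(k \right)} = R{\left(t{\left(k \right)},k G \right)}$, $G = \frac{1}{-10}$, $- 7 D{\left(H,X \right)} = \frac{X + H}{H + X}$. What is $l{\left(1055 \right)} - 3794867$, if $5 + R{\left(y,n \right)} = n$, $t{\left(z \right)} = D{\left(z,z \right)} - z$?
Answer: $- \frac{7589955}{2} \approx -3.795 \cdot 10^{6}$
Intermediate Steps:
$D{\left(H,X \right)} = - \frac{1}{7}$ ($D{\left(H,X \right)} = - \frac{\left(X + H\right) \frac{1}{H + X}}{7} = - \frac{\left(H + X\right) \frac{1}{H + X}}{7} = \left(- \frac{1}{7}\right) 1 = - \frac{1}{7}$)
$t{\left(z \right)} = - \frac{1}{7} - z$
$G = - \frac{1}{10} \approx -0.1$
$R{\left(y,n \right)} = -5 + n$
$l{\left(k \right)} = -5 - \frac{k}{10}$ ($l{\left(k \right)} = -5 + k \left(- \frac{1}{10}\right) = -5 - \frac{k}{10}$)
$l{\left(1055 \right)} - 3794867 = \left(-5 - \frac{211}{2}\right) - 3794867 = - \frac{221}{2} - 3794867 = - \frac{7589955}{2}$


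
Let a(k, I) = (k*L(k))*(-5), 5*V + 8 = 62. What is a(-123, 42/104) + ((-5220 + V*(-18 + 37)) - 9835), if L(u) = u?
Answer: -452474/5 ≈ -90495.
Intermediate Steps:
V = 54/5 (V = -8/5 + (⅕)*62 = -8/5 + 62/5 = 54/5 ≈ 10.800)
a(k, I) = -5*k² (a(k, I) = (k*k)*(-5) = k²*(-5) = -5*k²)
a(-123, 42/104) + ((-5220 + V*(-18 + 37)) - 9835) = -5*(-123)² + ((-5220 + 54*(-18 + 37)/5) - 9835) = -5*15129 + ((-5220 + (54/5)*19) - 9835) = -75645 + ((-5220 + 1026/5) - 9835) = -75645 + (-25074/5 - 9835) = -75645 - 74249/5 = -452474/5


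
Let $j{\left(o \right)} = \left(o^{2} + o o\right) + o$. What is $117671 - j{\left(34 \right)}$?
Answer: $115325$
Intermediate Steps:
$j{\left(o \right)} = o + 2 o^{2}$ ($j{\left(o \right)} = \left(o^{2} + o^{2}\right) + o = 2 o^{2} + o = o + 2 o^{2}$)
$117671 - j{\left(34 \right)} = 117671 - 34 \left(1 + 2 \cdot 34\right) = 117671 - 34 \left(1 + 68\right) = 117671 - 34 \cdot 69 = 117671 - 2346 = 115325$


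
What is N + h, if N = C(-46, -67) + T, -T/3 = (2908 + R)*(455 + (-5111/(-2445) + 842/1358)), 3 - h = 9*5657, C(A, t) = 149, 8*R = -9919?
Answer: -2073038269467/885416 ≈ -2.3413e+6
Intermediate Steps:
R = -9919/8 (R = (⅛)*(-9919) = -9919/8 ≈ -1239.9)
h = -50910 (h = 3 - 9*5657 = 3 - 1*50913 = 3 - 50913 = -50910)
T = -2028093667891/885416 (T = -3*(2908 - 9919/8)*(455 + (-5111/(-2445) + 842/1358)) = -40035*(455 + (-5111*(-1/2445) + 842*(1/1358)))/8 = -40035*(455 + (5111/2445 + 421/679))/8 = -40035*(455 + 4499714/1660155)/8 = -40035*759870239/(8*1660155) = -3*2028093667891/2656248 = -2028093667891/885416 ≈ -2.2906e+6)
N = -2027961740907/885416 (N = 149 - 2028093667891/885416 = -2027961740907/885416 ≈ -2.2904e+6)
N + h = -2027961740907/885416 - 50910 = -2073038269467/885416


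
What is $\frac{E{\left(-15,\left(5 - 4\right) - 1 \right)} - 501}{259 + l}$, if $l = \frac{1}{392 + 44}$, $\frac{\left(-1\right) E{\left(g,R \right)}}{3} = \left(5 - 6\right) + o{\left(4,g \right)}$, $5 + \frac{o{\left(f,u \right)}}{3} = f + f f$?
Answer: $- \frac{275988}{112925} \approx -2.444$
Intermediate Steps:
$o{\left(f,u \right)} = -15 + 3 f + 3 f^{2}$ ($o{\left(f,u \right)} = -15 + 3 \left(f + f f\right) = -15 + 3 \left(f + f^{2}\right) = -15 + \left(3 f + 3 f^{2}\right) = -15 + 3 f + 3 f^{2}$)
$E{\left(g,R \right)} = -132$ ($E{\left(g,R \right)} = - 3 \left(\left(5 - 6\right) + \left(-15 + 3 \cdot 4 + 3 \cdot 4^{2}\right)\right) = - 3 \left(-1 + \left(-15 + 12 + 3 \cdot 16\right)\right) = - 3 \left(-1 + \left(-15 + 12 + 48\right)\right) = - 3 \left(-1 + 45\right) = \left(-3\right) 44 = -132$)
$l = \frac{1}{436} \approx 0.0022936$
$\frac{E{\left(-15,\left(5 - 4\right) - 1 \right)} - 501}{259 + l} = \frac{-132 - 501}{259 + \frac{1}{436}} = - \frac{633}{\frac{112925}{436}} = \left(-633\right) \frac{436}{112925} = - \frac{275988}{112925}$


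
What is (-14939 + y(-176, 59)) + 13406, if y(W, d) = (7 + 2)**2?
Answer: -1452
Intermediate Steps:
y(W, d) = 81 (y(W, d) = 9**2 = 81)
(-14939 + y(-176, 59)) + 13406 = (-14939 + 81) + 13406 = -14858 + 13406 = -1452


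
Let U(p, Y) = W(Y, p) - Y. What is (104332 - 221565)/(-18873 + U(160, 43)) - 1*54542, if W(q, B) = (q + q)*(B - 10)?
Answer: -328007439/6016 ≈ -54523.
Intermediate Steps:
W(q, B) = 2*q*(-10 + B) (W(q, B) = (2*q)*(-10 + B) = 2*q*(-10 + B))
U(p, Y) = -Y + 2*Y*(-10 + p) (U(p, Y) = 2*Y*(-10 + p) - Y = -Y + 2*Y*(-10 + p))
(104332 - 221565)/(-18873 + U(160, 43)) - 1*54542 = (104332 - 221565)/(-18873 + 43*(-21 + 2*160)) - 1*54542 = -117233/(-18873 + 43*(-21 + 320)) - 54542 = -117233/(-18873 + 43*299) - 54542 = -117233/(-18873 + 12857) - 54542 = -117233/(-6016) - 54542 = -117233*(-1/6016) - 54542 = 117233/6016 - 54542 = -328007439/6016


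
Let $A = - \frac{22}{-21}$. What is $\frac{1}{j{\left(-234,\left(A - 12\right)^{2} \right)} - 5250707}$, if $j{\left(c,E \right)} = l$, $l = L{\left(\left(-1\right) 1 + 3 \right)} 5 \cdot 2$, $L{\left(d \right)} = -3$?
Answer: $- \frac{1}{5250737} \approx -1.9045 \cdot 10^{-7}$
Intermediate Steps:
$A = \frac{22}{21}$ ($A = \left(-22\right) \left(- \frac{1}{21}\right) = \frac{22}{21} \approx 1.0476$)
$l = -30$ ($l = \left(-3\right) 5 \cdot 2 = \left(-15\right) 2 = -30$)
$j{\left(c,E \right)} = -30$
$\frac{1}{j{\left(-234,\left(A - 12\right)^{2} \right)} - 5250707} = \frac{1}{-30 - 5250707} = \frac{1}{-5250737} = - \frac{1}{5250737}$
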